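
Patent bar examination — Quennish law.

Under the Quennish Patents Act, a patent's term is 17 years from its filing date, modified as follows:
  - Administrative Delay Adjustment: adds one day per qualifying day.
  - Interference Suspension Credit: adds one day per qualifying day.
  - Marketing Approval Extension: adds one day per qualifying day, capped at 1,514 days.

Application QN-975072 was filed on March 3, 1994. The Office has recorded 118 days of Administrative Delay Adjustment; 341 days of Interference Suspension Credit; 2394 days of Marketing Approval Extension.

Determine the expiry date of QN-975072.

July 27, 2016

Base term: filing date + 17 years → 3 March 2011.
Administrative Delay Adjustment: +118 days → 29 June 2011.
Interference Suspension Credit: +341 days → 4 June 2012.
Marketing Approval Extension: 2394 days claimed exceeds the 1514-day cap, so +1514 days → 27 July 2016.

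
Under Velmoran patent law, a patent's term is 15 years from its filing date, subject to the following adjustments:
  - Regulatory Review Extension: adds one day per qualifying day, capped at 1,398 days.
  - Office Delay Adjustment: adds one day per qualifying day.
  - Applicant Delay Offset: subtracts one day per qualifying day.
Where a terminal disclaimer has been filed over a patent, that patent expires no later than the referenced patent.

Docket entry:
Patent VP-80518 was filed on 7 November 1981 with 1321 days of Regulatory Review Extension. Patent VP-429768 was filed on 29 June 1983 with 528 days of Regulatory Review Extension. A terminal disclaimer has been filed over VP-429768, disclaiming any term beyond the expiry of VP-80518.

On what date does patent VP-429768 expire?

Natural term of VP-429768:
  Base: filing + 15 years → 29 June 1998.
  Regulatory Review Extension: 528 days (within the 1398-day cap) → +528 days → 9 December 1999.
Expiry of referenced patent VP-80518:
  Base: filing + 15 years → 7 November 1996.
  Regulatory Review Extension: 1321 days (within the 1398-day cap) → +1321 days → 20 June 2000.
Terminal disclaimer: VP-429768 expires on the earlier of 9 December 1999 and 20 June 2000.

December 9, 1999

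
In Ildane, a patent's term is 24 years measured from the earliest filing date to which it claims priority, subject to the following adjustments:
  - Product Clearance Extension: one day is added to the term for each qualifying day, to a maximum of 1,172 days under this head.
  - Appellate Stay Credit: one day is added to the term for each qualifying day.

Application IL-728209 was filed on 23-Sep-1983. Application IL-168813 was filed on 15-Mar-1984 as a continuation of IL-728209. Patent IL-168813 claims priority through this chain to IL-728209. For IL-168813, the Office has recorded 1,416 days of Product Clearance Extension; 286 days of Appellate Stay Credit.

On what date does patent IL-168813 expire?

2011-09-20

Earliest priority filing: 23 September 1983.
Base term: 23 September 1983 + 24 years → 23 September 2007.
Product Clearance Extension: 1416 days claimed exceeds the 1172-day cap, so +1172 days → 8 December 2010.
Appellate Stay Credit: +286 days → 20 September 2011.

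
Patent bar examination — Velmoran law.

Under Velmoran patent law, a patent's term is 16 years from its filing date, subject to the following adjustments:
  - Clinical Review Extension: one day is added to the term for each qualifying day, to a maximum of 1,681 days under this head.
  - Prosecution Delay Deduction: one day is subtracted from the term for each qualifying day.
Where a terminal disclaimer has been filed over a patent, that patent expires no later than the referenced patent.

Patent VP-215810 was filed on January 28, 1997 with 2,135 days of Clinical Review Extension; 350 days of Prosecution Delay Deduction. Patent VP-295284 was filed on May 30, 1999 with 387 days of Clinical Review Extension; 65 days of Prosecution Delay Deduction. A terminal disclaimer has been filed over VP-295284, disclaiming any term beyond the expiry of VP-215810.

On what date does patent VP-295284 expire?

Natural term of VP-295284:
  Base: filing + 16 years → 30 May 2015.
  Clinical Review Extension: 387 days (within the 1681-day cap) → +387 days → 20 June 2016.
  Prosecution Delay Deduction: −65 days → 16 April 2016.
Expiry of referenced patent VP-215810:
  Base: filing + 16 years → 28 January 2013.
  Clinical Review Extension: 2135 days claimed exceeds the 1681-day cap, so +1681 days → 5 September 2017.
  Prosecution Delay Deduction: −350 days → 20 September 2016.
Terminal disclaimer: VP-295284 expires on the earlier of 16 April 2016 and 20 September 2016.

2016-04-16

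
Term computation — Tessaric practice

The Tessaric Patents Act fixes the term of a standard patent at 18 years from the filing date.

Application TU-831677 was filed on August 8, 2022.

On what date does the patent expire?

Filing date + 18 years → 8 August 2040.

2040-08-08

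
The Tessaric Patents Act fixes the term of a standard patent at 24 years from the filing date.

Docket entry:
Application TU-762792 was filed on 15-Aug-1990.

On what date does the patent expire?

Filing date + 24 years → 15 August 2014.

2014-08-15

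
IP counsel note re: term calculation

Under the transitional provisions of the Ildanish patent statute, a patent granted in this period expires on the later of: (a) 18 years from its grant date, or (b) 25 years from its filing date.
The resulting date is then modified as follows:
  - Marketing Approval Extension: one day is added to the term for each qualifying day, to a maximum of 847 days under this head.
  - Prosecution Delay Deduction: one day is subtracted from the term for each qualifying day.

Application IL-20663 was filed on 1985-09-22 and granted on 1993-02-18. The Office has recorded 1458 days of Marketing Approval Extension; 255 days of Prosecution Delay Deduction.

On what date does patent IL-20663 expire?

(a) grant + 18 years → 18 February 2011.
(b) filing + 25 years → 22 September 2010.
Later of the two: 18 February 2011.
Marketing Approval Extension: 1458 days claimed exceeds the 847-day cap, so +847 days → 14 June 2013.
Prosecution Delay Deduction: −255 days → 2 October 2012.

October 2, 2012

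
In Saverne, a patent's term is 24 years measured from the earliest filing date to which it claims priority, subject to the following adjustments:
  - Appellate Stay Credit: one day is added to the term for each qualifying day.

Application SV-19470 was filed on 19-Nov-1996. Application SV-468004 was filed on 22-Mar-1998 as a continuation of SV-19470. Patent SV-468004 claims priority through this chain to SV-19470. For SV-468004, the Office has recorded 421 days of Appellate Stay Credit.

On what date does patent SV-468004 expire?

Earliest priority filing: 19 November 1996.
Base term: 19 November 1996 + 24 years → 19 November 2020.
Appellate Stay Credit: +421 days → 14 January 2022.

January 14, 2022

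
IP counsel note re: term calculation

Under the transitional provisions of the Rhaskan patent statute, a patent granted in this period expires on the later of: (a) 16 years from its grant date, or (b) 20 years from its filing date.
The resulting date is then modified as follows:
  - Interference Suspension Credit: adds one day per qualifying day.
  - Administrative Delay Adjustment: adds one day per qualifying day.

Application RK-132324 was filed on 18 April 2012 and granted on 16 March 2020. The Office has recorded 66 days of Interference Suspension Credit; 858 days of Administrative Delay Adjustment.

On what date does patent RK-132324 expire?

2038-09-26

(a) grant + 16 years → 16 March 2036.
(b) filing + 20 years → 18 April 2032.
Later of the two: 16 March 2036.
Interference Suspension Credit: +66 days → 21 May 2036.
Administrative Delay Adjustment: +858 days → 26 September 2038.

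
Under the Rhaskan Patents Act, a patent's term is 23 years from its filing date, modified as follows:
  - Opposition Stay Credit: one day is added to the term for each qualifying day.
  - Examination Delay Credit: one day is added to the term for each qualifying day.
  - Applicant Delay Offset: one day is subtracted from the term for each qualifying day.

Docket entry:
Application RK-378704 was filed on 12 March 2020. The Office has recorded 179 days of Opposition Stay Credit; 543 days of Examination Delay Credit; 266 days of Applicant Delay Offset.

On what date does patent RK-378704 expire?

Base term: filing date + 23 years → 12 March 2043.
Opposition Stay Credit: +179 days → 7 September 2043.
Examination Delay Credit: +543 days → 3 March 2045.
Applicant Delay Offset: −266 days → 10 June 2044.

June 10, 2044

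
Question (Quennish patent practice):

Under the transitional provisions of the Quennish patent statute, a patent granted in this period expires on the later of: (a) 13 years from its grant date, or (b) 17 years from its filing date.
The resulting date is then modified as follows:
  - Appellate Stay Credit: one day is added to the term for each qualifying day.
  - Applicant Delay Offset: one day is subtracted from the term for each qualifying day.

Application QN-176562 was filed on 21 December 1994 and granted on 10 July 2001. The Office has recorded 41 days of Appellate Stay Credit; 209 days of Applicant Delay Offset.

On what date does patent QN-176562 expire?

2014-01-23

(a) grant + 13 years → 10 July 2014.
(b) filing + 17 years → 21 December 2011.
Later of the two: 10 July 2014.
Appellate Stay Credit: +41 days → 20 August 2014.
Applicant Delay Offset: −209 days → 23 January 2014.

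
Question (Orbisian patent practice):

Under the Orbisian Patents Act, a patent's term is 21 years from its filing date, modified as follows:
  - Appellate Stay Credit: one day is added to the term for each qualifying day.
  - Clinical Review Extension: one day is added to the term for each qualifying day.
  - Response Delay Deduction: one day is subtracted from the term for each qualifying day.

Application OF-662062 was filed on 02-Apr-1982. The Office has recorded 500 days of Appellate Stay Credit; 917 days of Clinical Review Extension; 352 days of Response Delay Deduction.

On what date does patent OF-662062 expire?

Base term: filing date + 21 years → 2 April 2003.
Appellate Stay Credit: +500 days → 14 August 2004.
Clinical Review Extension: +917 days → 17 February 2007.
Response Delay Deduction: −352 days → 2 March 2006.

March 2, 2006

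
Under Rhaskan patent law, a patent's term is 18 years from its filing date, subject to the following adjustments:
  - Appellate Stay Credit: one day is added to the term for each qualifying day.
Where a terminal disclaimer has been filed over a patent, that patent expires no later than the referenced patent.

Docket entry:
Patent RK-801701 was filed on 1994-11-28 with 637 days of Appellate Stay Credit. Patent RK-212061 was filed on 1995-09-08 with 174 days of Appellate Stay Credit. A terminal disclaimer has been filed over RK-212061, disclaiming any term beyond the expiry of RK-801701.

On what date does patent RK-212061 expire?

2014-03-01

Natural term of RK-212061:
  Base: filing + 18 years → 8 September 2013.
  Appellate Stay Credit: +174 days → 1 March 2014.
Expiry of referenced patent RK-801701:
  Base: filing + 18 years → 28 November 2012.
  Appellate Stay Credit: +637 days → 27 August 2014.
Terminal disclaimer: RK-212061 expires on the earlier of 1 March 2014 and 27 August 2014.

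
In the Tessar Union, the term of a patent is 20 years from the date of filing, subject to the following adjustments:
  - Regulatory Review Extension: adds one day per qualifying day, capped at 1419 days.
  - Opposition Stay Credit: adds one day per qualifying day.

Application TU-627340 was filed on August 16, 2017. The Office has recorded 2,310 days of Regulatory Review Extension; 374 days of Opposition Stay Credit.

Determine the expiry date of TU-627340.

Base term: filing date + 20 years → 16 August 2037.
Regulatory Review Extension: 2310 days claimed exceeds the 1419-day cap, so +1419 days → 5 July 2041.
Opposition Stay Credit: +374 days → 14 July 2042.

2042-07-14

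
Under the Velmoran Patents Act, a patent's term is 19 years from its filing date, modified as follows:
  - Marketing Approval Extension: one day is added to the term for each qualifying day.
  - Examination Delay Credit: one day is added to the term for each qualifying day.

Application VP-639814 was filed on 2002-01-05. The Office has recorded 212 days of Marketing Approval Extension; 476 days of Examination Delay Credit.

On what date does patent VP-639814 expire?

November 24, 2022

Base term: filing date + 19 years → 5 January 2021.
Marketing Approval Extension: +212 days → 5 August 2021.
Examination Delay Credit: +476 days → 24 November 2022.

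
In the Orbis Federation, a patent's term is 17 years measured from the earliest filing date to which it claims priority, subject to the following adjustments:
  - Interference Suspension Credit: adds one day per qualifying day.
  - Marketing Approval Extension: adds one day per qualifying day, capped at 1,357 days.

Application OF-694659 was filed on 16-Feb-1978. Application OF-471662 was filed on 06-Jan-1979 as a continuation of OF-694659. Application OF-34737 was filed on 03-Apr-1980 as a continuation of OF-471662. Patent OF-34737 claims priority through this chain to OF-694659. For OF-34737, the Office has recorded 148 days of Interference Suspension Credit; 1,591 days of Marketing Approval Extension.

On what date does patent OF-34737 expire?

Earliest priority filing: 16 February 1978.
Base term: 16 February 1978 + 17 years → 16 February 1995.
Interference Suspension Credit: +148 days → 14 July 1995.
Marketing Approval Extension: 1591 days claimed exceeds the 1357-day cap, so +1357 days → 1 April 1999.

April 1, 1999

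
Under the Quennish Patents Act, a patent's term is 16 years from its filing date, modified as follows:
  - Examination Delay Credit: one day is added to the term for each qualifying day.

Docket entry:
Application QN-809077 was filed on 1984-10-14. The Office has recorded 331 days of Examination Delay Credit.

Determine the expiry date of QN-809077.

2001-09-10

Base term: filing date + 16 years → 14 October 2000.
Examination Delay Credit: +331 days → 10 September 2001.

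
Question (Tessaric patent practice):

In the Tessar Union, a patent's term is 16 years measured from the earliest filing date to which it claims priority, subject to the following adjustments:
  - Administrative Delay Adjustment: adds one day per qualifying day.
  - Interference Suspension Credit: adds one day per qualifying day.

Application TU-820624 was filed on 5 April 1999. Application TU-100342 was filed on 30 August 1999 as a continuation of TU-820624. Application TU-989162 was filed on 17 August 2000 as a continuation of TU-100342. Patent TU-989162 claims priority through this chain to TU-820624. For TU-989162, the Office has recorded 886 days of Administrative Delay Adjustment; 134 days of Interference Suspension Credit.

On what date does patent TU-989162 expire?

2018-01-19

Earliest priority filing: 5 April 1999.
Base term: 5 April 1999 + 16 years → 5 April 2015.
Administrative Delay Adjustment: +886 days → 7 September 2017.
Interference Suspension Credit: +134 days → 19 January 2018.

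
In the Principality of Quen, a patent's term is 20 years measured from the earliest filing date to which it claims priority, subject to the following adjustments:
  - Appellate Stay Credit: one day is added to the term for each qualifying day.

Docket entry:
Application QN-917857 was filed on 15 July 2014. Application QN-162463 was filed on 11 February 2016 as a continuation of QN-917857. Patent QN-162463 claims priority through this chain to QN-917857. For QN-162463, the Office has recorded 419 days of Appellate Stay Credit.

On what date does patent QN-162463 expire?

2035-09-07

Earliest priority filing: 15 July 2014.
Base term: 15 July 2014 + 20 years → 15 July 2034.
Appellate Stay Credit: +419 days → 7 September 2035.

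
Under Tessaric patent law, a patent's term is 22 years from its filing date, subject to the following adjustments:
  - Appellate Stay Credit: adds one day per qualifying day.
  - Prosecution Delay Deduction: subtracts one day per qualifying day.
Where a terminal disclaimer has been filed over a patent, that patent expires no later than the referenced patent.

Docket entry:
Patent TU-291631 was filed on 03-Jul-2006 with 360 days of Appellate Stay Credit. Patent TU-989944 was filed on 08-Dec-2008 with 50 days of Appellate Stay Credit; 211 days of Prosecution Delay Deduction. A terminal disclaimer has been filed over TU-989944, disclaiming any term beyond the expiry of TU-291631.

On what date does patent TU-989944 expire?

2029-06-28

Natural term of TU-989944:
  Base: filing + 22 years → 8 December 2030.
  Appellate Stay Credit: +50 days → 27 January 2031.
  Prosecution Delay Deduction: −211 days → 30 June 2030.
Expiry of referenced patent TU-291631:
  Base: filing + 22 years → 3 July 2028.
  Appellate Stay Credit: +360 days → 28 June 2029.
Terminal disclaimer: TU-989944 expires on the earlier of 30 June 2030 and 28 June 2029.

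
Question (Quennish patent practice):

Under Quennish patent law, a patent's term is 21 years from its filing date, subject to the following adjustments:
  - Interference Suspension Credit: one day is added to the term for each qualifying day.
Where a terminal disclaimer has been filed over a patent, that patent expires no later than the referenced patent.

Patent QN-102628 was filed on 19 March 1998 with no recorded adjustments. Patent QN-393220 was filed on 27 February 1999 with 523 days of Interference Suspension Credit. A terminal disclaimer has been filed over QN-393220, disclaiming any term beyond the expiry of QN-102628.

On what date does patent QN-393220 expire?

Natural term of QN-393220:
  Base: filing + 21 years → 27 February 2020.
  Interference Suspension Credit: +523 days → 3 August 2021.
Expiry of referenced patent QN-102628:
  Base: filing + 21 years → 19 March 2019.
Terminal disclaimer: QN-393220 expires on the earlier of 3 August 2021 and 19 March 2019.

March 19, 2019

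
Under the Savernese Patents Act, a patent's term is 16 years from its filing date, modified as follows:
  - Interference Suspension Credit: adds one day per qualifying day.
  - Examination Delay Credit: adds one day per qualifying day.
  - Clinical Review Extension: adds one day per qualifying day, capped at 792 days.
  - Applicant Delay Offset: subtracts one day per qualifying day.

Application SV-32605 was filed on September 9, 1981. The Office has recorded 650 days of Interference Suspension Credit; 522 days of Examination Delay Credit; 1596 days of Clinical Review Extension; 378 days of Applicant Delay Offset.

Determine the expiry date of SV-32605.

Base term: filing date + 16 years → 9 September 1997.
Interference Suspension Credit: +650 days → 21 June 1999.
Examination Delay Credit: +522 days → 24 November 2000.
Clinical Review Extension: 1596 days claimed exceeds the 792-day cap, so +792 days → 25 January 2003.
Applicant Delay Offset: −378 days → 12 January 2002.

2002-01-12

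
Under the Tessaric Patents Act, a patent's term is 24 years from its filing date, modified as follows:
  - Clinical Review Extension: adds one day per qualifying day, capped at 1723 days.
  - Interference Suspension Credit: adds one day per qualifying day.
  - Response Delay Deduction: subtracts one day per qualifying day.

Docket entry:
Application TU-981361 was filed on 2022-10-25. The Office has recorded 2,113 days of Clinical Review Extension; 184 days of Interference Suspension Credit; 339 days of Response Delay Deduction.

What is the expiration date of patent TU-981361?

February 9, 2051

Base term: filing date + 24 years → 25 October 2046.
Clinical Review Extension: 2113 days claimed exceeds the 1723-day cap, so +1723 days → 14 July 2051.
Interference Suspension Credit: +184 days → 14 January 2052.
Response Delay Deduction: −339 days → 9 February 2051.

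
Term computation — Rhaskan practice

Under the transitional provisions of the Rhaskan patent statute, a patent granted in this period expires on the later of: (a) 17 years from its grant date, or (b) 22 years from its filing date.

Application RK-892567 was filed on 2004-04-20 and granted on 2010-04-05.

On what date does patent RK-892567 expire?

(a) grant + 17 years → 5 April 2027.
(b) filing + 22 years → 20 April 2026.
Later of the two: 5 April 2027.

April 5, 2027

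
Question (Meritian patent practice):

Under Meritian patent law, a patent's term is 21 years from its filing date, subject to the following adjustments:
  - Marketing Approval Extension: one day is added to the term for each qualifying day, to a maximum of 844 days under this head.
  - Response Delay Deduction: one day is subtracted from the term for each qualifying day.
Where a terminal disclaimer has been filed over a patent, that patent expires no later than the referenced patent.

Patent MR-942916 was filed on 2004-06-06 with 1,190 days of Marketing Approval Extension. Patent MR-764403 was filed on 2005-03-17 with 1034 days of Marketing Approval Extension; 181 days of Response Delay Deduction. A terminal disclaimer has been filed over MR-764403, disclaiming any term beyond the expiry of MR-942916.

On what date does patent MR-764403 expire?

September 28, 2027

Natural term of MR-764403:
  Base: filing + 21 years → 17 March 2026.
  Marketing Approval Extension: 1034 days claimed exceeds the 844-day cap, so +844 days → 8 July 2028.
  Response Delay Deduction: −181 days → 9 January 2028.
Expiry of referenced patent MR-942916:
  Base: filing + 21 years → 6 June 2025.
  Marketing Approval Extension: 1190 days claimed exceeds the 844-day cap, so +844 days → 28 September 2027.
Terminal disclaimer: MR-764403 expires on the earlier of 9 January 2028 and 28 September 2027.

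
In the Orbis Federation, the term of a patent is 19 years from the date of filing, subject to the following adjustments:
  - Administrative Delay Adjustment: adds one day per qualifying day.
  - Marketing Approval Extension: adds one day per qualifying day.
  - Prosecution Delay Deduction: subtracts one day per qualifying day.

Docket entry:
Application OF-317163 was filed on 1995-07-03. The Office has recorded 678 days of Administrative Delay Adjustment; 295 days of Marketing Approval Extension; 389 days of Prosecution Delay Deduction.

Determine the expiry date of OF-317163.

2016-02-07

Base term: filing date + 19 years → 3 July 2014.
Administrative Delay Adjustment: +678 days → 11 May 2016.
Marketing Approval Extension: +295 days → 2 March 2017.
Prosecution Delay Deduction: −389 days → 7 February 2016.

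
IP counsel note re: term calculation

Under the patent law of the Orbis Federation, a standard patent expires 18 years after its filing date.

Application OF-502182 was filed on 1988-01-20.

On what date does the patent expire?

Filing date + 18 years → 20 January 2006.

January 20, 2006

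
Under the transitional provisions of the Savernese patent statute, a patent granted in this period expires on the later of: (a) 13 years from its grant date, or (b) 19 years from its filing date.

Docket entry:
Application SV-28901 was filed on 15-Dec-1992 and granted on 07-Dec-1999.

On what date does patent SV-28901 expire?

December 7, 2012

(a) grant + 13 years → 7 December 2012.
(b) filing + 19 years → 15 December 2011.
Later of the two: 7 December 2012.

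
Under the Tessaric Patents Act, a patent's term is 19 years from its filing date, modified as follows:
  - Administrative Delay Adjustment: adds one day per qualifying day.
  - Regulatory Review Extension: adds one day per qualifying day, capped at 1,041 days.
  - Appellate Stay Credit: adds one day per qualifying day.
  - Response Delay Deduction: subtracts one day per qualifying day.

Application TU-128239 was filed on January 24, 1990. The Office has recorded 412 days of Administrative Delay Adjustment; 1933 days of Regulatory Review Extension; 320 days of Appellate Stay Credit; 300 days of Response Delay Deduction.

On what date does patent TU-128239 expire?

2013-02-05

Base term: filing date + 19 years → 24 January 2009.
Administrative Delay Adjustment: +412 days → 12 March 2010.
Regulatory Review Extension: 1933 days claimed exceeds the 1041-day cap, so +1041 days → 16 January 2013.
Appellate Stay Credit: +320 days → 2 December 2013.
Response Delay Deduction: −300 days → 5 February 2013.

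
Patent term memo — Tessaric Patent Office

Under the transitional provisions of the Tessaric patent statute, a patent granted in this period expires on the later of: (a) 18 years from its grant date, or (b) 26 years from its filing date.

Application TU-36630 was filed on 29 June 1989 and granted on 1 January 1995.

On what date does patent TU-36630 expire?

2015-06-29

(a) grant + 18 years → 1 January 2013.
(b) filing + 26 years → 29 June 2015.
Later of the two: 29 June 2015.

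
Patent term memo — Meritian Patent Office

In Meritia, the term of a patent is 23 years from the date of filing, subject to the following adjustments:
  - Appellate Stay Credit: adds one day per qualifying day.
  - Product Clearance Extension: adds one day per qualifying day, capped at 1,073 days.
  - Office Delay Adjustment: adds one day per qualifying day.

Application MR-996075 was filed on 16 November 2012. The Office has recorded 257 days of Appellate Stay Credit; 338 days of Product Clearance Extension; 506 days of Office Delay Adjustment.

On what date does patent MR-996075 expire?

November 21, 2038

Base term: filing date + 23 years → 16 November 2035.
Appellate Stay Credit: +257 days → 30 July 2036.
Product Clearance Extension: 338 days (within the 1073-day cap) → +338 days → 3 July 2037.
Office Delay Adjustment: +506 days → 21 November 2038.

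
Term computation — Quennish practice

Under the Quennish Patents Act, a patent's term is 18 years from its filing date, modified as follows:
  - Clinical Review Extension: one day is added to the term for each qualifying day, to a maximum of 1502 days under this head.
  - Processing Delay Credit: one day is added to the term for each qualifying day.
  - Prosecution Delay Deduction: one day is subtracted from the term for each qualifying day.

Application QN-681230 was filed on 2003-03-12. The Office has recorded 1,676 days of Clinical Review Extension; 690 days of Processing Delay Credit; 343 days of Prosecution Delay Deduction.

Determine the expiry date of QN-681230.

Base term: filing date + 18 years → 12 March 2021.
Clinical Review Extension: 1676 days claimed exceeds the 1502-day cap, so +1502 days → 22 April 2025.
Processing Delay Credit: +690 days → 13 March 2027.
Prosecution Delay Deduction: −343 days → 4 April 2026.

2026-04-04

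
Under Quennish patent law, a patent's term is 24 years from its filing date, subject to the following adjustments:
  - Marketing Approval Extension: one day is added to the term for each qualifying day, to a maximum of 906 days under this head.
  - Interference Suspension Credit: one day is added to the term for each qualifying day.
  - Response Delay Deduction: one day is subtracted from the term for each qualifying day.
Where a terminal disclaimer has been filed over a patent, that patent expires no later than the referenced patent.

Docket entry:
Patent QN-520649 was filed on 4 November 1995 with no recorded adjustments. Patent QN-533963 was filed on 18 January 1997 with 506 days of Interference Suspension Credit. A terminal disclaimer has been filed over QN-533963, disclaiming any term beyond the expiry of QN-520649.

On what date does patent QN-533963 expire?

November 4, 2019

Natural term of QN-533963:
  Base: filing + 24 years → 18 January 2021.
  Interference Suspension Credit: +506 days → 8 June 2022.
Expiry of referenced patent QN-520649:
  Base: filing + 24 years → 4 November 2019.
Terminal disclaimer: QN-533963 expires on the earlier of 8 June 2022 and 4 November 2019.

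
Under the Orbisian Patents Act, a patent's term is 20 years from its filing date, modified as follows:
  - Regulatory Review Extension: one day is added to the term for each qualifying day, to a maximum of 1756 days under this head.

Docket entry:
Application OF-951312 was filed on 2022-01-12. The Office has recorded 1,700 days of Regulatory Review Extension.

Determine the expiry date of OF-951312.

2046-09-08

Base term: filing date + 20 years → 12 January 2042.
Regulatory Review Extension: 1700 days (within the 1756-day cap) → +1700 days → 8 September 2046.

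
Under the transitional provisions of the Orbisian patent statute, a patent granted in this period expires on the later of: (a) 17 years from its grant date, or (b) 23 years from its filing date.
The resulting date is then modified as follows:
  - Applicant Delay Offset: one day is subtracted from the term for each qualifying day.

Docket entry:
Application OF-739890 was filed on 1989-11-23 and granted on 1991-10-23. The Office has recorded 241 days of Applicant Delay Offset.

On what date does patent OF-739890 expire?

(a) grant + 17 years → 23 October 2008.
(b) filing + 23 years → 23 November 2012.
Later of the two: 23 November 2012.
Applicant Delay Offset: −241 days → 27 March 2012.

2012-03-27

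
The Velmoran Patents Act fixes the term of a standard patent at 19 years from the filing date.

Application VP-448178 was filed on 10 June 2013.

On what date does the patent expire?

Filing date + 19 years → 10 June 2032.

June 10, 2032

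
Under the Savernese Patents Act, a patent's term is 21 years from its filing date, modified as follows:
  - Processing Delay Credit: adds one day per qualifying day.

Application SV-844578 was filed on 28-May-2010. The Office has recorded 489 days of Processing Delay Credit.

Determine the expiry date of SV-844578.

2032-09-28

Base term: filing date + 21 years → 28 May 2031.
Processing Delay Credit: +489 days → 28 September 2032.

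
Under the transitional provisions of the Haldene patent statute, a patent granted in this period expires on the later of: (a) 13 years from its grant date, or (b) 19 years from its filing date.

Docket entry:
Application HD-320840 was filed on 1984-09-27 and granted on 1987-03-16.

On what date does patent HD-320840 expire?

2003-09-27

(a) grant + 13 years → 16 March 2000.
(b) filing + 19 years → 27 September 2003.
Later of the two: 27 September 2003.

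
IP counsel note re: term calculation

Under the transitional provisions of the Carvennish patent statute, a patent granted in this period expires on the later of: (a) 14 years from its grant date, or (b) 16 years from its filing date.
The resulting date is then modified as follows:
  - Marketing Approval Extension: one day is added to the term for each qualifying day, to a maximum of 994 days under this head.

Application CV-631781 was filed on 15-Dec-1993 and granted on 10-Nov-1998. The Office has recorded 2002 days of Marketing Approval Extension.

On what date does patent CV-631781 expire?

(a) grant + 14 years → 10 November 2012.
(b) filing + 16 years → 15 December 2009.
Later of the two: 10 November 2012.
Marketing Approval Extension: 2002 days claimed exceeds the 994-day cap, so +994 days → 1 August 2015.

August 1, 2015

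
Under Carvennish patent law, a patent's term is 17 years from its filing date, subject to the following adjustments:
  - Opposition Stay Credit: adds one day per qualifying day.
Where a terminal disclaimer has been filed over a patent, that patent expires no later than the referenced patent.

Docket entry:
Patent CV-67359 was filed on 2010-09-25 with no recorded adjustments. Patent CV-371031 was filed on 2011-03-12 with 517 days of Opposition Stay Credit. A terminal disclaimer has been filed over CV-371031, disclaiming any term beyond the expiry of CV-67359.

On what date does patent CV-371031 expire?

Natural term of CV-371031:
  Base: filing + 17 years → 12 March 2028.
  Opposition Stay Credit: +517 days → 11 August 2029.
Expiry of referenced patent CV-67359:
  Base: filing + 17 years → 25 September 2027.
Terminal disclaimer: CV-371031 expires on the earlier of 11 August 2029 and 25 September 2027.

2027-09-25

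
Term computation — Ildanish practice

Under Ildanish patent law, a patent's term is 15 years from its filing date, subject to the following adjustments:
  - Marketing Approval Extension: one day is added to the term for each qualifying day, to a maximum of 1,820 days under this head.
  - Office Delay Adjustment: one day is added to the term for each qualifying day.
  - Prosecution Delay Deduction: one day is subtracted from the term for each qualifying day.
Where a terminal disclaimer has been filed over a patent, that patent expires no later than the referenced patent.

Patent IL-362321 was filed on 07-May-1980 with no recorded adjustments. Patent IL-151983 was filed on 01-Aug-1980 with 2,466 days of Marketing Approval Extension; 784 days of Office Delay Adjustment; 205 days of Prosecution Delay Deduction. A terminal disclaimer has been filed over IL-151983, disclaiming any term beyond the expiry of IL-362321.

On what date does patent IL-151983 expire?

May 7, 1995

Natural term of IL-151983:
  Base: filing + 15 years → 1 August 1995.
  Marketing Approval Extension: 2466 days claimed exceeds the 1820-day cap, so +1820 days → 25 July 2000.
  Office Delay Adjustment: +784 days → 17 September 2002.
  Prosecution Delay Deduction: −205 days → 24 February 2002.
Expiry of referenced patent IL-362321:
  Base: filing + 15 years → 7 May 1995.
Terminal disclaimer: IL-151983 expires on the earlier of 24 February 2002 and 7 May 1995.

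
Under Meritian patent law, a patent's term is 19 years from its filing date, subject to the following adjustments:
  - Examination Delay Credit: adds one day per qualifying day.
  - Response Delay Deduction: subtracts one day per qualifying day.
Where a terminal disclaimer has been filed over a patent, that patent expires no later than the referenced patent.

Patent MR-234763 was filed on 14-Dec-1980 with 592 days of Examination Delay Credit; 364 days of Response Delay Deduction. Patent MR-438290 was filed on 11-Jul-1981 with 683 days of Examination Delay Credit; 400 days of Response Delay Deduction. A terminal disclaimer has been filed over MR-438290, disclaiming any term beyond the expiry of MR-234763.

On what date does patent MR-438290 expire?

July 29, 2000

Natural term of MR-438290:
  Base: filing + 19 years → 11 July 2000.
  Examination Delay Credit: +683 days → 25 May 2002.
  Response Delay Deduction: −400 days → 20 April 2001.
Expiry of referenced patent MR-234763:
  Base: filing + 19 years → 14 December 1999.
  Examination Delay Credit: +592 days → 28 July 2001.
  Response Delay Deduction: −364 days → 29 July 2000.
Terminal disclaimer: MR-438290 expires on the earlier of 20 April 2001 and 29 July 2000.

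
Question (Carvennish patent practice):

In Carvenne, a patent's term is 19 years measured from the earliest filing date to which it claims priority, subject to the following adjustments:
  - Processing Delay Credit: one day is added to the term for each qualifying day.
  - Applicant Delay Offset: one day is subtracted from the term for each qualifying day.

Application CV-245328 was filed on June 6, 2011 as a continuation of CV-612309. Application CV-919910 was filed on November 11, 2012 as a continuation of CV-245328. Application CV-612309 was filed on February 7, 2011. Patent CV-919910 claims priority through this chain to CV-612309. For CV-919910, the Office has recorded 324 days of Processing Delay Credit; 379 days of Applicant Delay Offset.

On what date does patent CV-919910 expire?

Earliest priority filing: 7 February 2011.
Base term: 7 February 2011 + 19 years → 7 February 2030.
Processing Delay Credit: +324 days → 28 December 2030.
Applicant Delay Offset: −379 days → 14 December 2029.

2029-12-14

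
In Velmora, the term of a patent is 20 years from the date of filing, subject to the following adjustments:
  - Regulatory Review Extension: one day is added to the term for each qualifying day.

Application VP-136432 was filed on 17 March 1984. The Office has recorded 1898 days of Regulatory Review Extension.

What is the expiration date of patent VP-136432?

May 28, 2009

Base term: filing date + 20 years → 17 March 2004.
Regulatory Review Extension: +1898 days → 28 May 2009.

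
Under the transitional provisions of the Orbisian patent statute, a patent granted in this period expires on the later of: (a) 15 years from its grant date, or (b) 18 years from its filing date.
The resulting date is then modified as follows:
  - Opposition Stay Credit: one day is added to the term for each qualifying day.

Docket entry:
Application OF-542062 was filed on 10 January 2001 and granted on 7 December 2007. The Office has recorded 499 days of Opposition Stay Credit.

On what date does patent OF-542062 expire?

(a) grant + 15 years → 7 December 2022.
(b) filing + 18 years → 10 January 2019.
Later of the two: 7 December 2022.
Opposition Stay Credit: +499 days → 19 April 2024.

2024-04-19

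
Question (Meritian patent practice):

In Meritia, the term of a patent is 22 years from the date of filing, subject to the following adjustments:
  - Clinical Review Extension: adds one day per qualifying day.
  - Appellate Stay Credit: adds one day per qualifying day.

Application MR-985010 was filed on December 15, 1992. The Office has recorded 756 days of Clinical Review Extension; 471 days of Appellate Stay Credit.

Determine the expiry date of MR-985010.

Base term: filing date + 22 years → 15 December 2014.
Clinical Review Extension: +756 days → 9 January 2017.
Appellate Stay Credit: +471 days → 25 April 2018.

April 25, 2018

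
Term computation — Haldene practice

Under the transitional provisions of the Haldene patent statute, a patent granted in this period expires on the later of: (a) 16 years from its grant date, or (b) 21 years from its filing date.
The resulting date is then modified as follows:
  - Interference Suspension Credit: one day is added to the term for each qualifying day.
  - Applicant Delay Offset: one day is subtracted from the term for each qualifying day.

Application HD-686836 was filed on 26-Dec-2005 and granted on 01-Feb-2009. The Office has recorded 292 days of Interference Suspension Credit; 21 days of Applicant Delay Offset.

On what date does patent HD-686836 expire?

September 23, 2027

(a) grant + 16 years → 1 February 2025.
(b) filing + 21 years → 26 December 2026.
Later of the two: 26 December 2026.
Interference Suspension Credit: +292 days → 14 October 2027.
Applicant Delay Offset: −21 days → 23 September 2027.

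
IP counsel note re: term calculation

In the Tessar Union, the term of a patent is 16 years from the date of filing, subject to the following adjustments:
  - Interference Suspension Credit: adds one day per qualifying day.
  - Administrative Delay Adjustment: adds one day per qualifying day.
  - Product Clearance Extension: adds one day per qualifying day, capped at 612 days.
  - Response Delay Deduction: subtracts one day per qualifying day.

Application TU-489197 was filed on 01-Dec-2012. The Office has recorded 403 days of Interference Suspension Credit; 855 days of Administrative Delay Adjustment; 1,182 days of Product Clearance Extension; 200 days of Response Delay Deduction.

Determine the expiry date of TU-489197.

June 28, 2033

Base term: filing date + 16 years → 1 December 2028.
Interference Suspension Credit: +403 days → 8 January 2030.
Administrative Delay Adjustment: +855 days → 12 May 2032.
Product Clearance Extension: 1182 days claimed exceeds the 612-day cap, so +612 days → 14 January 2034.
Response Delay Deduction: −200 days → 28 June 2033.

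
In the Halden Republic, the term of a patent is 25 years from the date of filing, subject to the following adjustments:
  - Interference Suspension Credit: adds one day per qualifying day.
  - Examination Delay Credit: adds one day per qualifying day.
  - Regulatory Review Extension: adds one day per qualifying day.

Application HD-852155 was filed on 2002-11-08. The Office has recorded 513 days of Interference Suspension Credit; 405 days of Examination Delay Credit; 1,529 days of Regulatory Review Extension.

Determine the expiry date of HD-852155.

July 21, 2034

Base term: filing date + 25 years → 8 November 2027.
Interference Suspension Credit: +513 days → 4 April 2029.
Examination Delay Credit: +405 days → 14 May 2030.
Regulatory Review Extension: +1529 days → 21 July 2034.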